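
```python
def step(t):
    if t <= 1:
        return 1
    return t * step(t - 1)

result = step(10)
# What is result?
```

step(10) = 10 * 9 * 8 * 7 * 6 * 5 * 4 * 3 * 2 * 1 = 3628800

Answer: 3628800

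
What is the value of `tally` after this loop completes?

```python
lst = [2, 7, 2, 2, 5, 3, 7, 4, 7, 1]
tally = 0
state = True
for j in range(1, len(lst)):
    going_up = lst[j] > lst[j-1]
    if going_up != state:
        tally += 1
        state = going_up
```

Count direction changes in [2, 7, 2, 2, 5, 3, 7, 4, 7, 1]
`tally` takes the values: 0 → 1 → 2 → 3 → 4 → 5 → 6 → 7

Answer: 7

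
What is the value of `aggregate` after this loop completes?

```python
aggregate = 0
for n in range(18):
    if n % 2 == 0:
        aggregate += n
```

Sum of even numbers 0 to 17
`aggregate` takes the values: 0 → 2 → 6 → 12 → 20 → 30 → 42 → 56 → 72

Answer: 72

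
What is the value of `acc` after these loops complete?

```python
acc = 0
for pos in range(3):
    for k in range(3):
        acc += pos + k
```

Sum of all pos+k for pos,k in 3x3
`acc` takes the values: 0 → 1 → 3 → 4 → 6 → 9 → 11 → 14 → 18

Answer: 18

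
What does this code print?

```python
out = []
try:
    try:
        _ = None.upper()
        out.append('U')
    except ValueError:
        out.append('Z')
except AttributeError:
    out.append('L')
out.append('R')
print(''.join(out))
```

Execution trace: 'L' (outer except AttributeError) → 'R' (after the try/except). Output: LR

Answer: LR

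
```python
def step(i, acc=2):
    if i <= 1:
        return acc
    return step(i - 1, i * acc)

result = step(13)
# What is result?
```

Accumulator trace (n, acc): (13, 2) -> (12, 26) -> (11, 312) -> (10, 3432) -> (9, 34320) -> (8, 308880) -> (7, 2471040) -> (6, 17297280) -> (5, 103783680) -> (4, 518918400) -> (3, 2075673600) -> (2, 6227020800) -> (1, 12454041600) -> return 12454041600

Answer: 12454041600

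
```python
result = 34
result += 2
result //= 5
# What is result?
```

Trace:
`result = 34` → result = 34
`result += 2` → result = 36
`result //= 5` → result = 7
So result = 7

Answer: 7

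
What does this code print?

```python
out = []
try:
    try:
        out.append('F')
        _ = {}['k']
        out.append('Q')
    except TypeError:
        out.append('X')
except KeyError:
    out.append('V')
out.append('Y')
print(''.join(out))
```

Execution trace: 'F' (inner try body) → 'V' (outer except KeyError) → 'Y' (after the try/except). Output: FVY

Answer: FVY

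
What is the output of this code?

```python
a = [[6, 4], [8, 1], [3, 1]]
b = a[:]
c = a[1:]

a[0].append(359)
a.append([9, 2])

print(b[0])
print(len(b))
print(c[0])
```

Key concept: slice with nested mutation.
Step by step:
`a = [[6, 4], [8, 1], [3, 1]]` → a = [[6, 4], [8, 1], [3, 1]]
`b = a[:]` → b = [[6, 4], [8, 1], [3, 1]]
`c = a[1:]` → c = [[8, 1], [3, 1]]
`a[0].append(359)` → a = [[6, 4, 359], [8, 1], [3, 1]]; b = [[6, 4, 359], [8, 1], [3, 1]]
`a.append([9, 2])` → a = [[6, 4, 359], [8, 1], [3, 1], [9, 2]]
`print(b[0])` → prints [6, 4, 359]
`print(len(b))` → prints 3
`print(c[0])` → prints [8, 1]

Answer:
[6, 4, 359]
3
[8, 1]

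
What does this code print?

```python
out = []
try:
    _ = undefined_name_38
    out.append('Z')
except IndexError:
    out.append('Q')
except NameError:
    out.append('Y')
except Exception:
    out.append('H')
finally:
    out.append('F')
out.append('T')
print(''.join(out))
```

Execution trace: 'Y' (except NameError) → 'F' (finally) → 'T' (after the try/except). Output: YFT

Answer: YFT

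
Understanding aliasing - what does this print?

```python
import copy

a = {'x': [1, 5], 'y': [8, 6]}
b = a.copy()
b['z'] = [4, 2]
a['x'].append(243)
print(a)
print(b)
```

Key concept: shallow copy of dict with mutable values.
Step by step:
`a = {'x': [1, 5], 'y': [8, 6]}` → a = {'x': [1, 5], 'y': [8, 6]}
`b = a.copy()` → b = {'x': [1, 5], 'y': [8, 6]}
`b['z'] = [4, 2]` → b = {'x': [1, 5], 'y': [8, 6], 'z': [4, 2]}
`a['x'].append(243)` → a = {'x': [1, 5, 243], 'y': [8, 6]}; b = {'x': [1, 5, 243], 'y': [8, 6], 'z': [4, 2]}
`print(a)` → prints {'x': [1, 5, 243], 'y': [8, 6]}
`print(b)` → prints {'x': [1, 5, 243], 'y': [8, 6], 'z': [4, 2]}

Answer:
{'x': [1, 5, 243], 'y': [8, 6]}
{'x': [1, 5, 243], 'y': [8, 6], 'z': [4, 2]}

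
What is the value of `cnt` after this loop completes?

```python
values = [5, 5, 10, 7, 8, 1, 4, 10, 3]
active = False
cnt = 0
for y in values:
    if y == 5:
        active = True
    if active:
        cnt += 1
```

Count elements after first 5 in [5, 5, 10, 7, 8, 1, 4, 10, 3]
`cnt` takes the values: 0 → 1 → 2 → 3 → 4 → 5 → 6 → 7 → 8 → 9

Answer: 9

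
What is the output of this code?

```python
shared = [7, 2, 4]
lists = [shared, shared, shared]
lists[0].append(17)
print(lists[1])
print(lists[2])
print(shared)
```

Key concept: list of same reference.
Step by step:
`shared = [7, 2, 4]` → shared = [7, 2, 4]
`lists = [shared, shared, shared]` → lists = [[7, 2, 4], [7, 2, 4], [7, 2, 4]]
`lists[0].append(17)` → shared = [7, 2, 4, 17]; lists = [[7, 2, 4, 17], [7, 2, 4, 17], [7, 2, 4, 17]]
`print(lists[1])` → prints [7, 2, 4, 17]
`print(lists[2])` → prints [7, 2, 4, 17]
`print(shared)` → prints [7, 2, 4, 17]

Answer:
[7, 2, 4, 17]
[7, 2, 4, 17]
[7, 2, 4, 17]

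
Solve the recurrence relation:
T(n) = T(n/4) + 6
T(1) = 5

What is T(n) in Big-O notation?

Each step divides n by 4 and adds 6. After log_4(n) steps we reach T(1)=5. So T(n) = 6·log_4(n) + 5 = O(log n).

Answer: O(log n)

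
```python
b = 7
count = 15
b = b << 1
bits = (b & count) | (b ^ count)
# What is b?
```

Trace:
`b = 7` → b = 7
`count = 15` → count = 15
`b = b << 1` → b = 14
`bits = (b & count) | (b ^ count)` → bits = 15
So b = 14

Answer: 14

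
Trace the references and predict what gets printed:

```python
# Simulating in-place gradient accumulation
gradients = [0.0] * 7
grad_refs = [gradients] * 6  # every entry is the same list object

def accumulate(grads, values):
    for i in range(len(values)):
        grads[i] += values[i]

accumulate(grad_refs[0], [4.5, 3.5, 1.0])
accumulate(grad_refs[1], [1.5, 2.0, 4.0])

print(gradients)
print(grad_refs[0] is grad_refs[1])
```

Key concept: gradient accumulation aliasing.
Step by step:
`gradients = [0.0] * 7` → gradients = [0.0, 0.0, 0.0, 0.0, 0.0, 0.0, 0.0]
`grad_refs = [gradients] * 6` → grad_refs = [[0.0, 0.0, 0.0, 0.0, 0.0, 0.0, 0.0], [0.0, 0.0, 0.0, 0.0, 0.0, 0.0, 0.0], [0.0, 0.0, 0.0, 0.0, 0.0, 0.0, 0.0], [0.0, 0.0, 0.0, 0.0, 0.0, 0.0, 0.0], [0.0, 0.0, 0.0, 0.0, 0.0, 0.0, 0.0], [0.0, 0.0, 0.0, 0.0, 0.0, 0.0, 0.0]]
`accumulate(grad_refs[0], [4.5, 3.5, 1.0])` → gradients = [4.5, 3.5, 1.0, 0.0, 0.0, 0.0, 0.0]; grad_refs = [[4.5, 3.5, 1.0, 0.0, 0.0, 0.0, 0.0], [4.5, 3.5, 1.0, 0.0, 0.0, 0.0, 0.0], [4.5, 3.5, 1.0, 0.0, 0.0, 0.0, 0.0], [4.5, 3.5, 1.0, 0.0, 0.0, 0.0, 0.0], [4.5, 3.5, 1.0, 0.0, 0.0, 0.0, 0.0], [4.5, 3.5, 1.0, 0.0, 0.0, 0.0, 0.0]]
`accumulate(grad_refs[1], [1.5, 2.0, 4.0])` → gradients = [6.0, 5.5, 5.0, 0.0, 0.0, 0.0, 0.0]; grad_refs = [[6.0, 5.5, 5.0, 0.0, 0.0, 0.0, 0.0], [6.0, 5.5, 5.0, 0.0, 0.0, 0.0, 0.0], [6.0, 5.5, 5.0, 0.0, 0.0, 0.0, 0.0], [6.0, 5.5, 5.0, 0.0, 0.0, 0.0, 0.0], [6.0, 5.5, 5.0, 0.0, 0.0, 0.0, 0.0], [6.0, 5.5, 5.0, 0.0, 0.0, 0.0, 0.0]]
`print(gradients)` → prints [6.0, 5.5, 5.0, 0.0, 0.0, 0.0, 0.0]
`print(grad_refs[0] is grad_refs[1])` → prints True

Answer:
[6.0, 5.5, 5.0, 0.0, 0.0, 0.0, 0.0]
True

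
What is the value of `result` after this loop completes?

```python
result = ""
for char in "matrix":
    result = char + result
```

Reverse 'matrix'
`result` takes the values: "" → "m" → "am" → "tam" → "rtam" → "irtam" → "xirtam"

Answer: "xirtam"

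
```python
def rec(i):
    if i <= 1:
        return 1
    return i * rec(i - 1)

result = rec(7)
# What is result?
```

rec(7) = 7 * 6 * 5 * 4 * 3 * 2 * 1 = 5040

Answer: 5040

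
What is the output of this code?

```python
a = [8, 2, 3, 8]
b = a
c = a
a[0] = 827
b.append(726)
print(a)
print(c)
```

Key concept: multiple aliases.
Step by step:
`a = [8, 2, 3, 8]` → a = [8, 2, 3, 8]
`b = a` → b = [8, 2, 3, 8] (same object as a)
`c = a` → c = [8, 2, 3, 8] (same object as a, b)
`a[0] = 827` → a = [827, 2, 3, 8] (same object as b, c); b = [827, 2, 3, 8] (same object as a, c); c = [827, 2, 3, 8] (same object as a, b)
`b.append(726)` → a = [827, 2, 3, 8, 726] (same object as b, c); b = [827, 2, 3, 8, 726] (same object as a, c); c = [827, 2, 3, 8, 726] (same object as a, b)
`print(a)` → prints [827, 2, 3, 8, 726]
`print(c)` → prints [827, 2, 3, 8, 726]

Answer:
[827, 2, 3, 8, 726]
[827, 2, 3, 8, 726]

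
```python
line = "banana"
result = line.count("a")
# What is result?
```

Trace:
`line = "banana"` → line = 'banana'
`result = line.count("a")` → result = 3
So result = 3

Answer: 3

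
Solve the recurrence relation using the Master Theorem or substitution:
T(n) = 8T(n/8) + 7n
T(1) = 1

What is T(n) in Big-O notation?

By Master Theorem: a=8, b=8, f(n)=7n. Since log_8(8) = 1 and f(n) = Θ(n^1), Case 2 applies. T(n) = O(n log n).

Answer: O(n log n)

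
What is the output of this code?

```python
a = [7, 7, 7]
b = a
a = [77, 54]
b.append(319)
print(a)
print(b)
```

Key concept: rebinding vs mutation: a is rebound to a new list, b still points at the original.
Step by step:
`a = [7, 7, 7]` → a = [7, 7, 7]
`b = a` → b = [7, 7, 7] (same object as a)
`a = [77, 54]` → a = [77, 54]
`b.append(319)` → b = [7, 7, 7, 319]
`print(a)` → prints [77, 54]
`print(b)` → prints [7, 7, 7, 319]

Answer:
[77, 54]
[7, 7, 7, 319]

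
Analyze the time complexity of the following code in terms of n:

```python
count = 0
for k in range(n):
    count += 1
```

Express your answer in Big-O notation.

Each loop level contributes: n. Multiplying the contributions gives O(n).

Answer: O(n)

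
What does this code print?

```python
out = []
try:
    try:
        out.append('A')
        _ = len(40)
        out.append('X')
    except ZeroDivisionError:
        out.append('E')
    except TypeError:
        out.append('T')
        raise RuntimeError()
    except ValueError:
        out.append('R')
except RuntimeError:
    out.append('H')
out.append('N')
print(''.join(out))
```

Execution trace: 'A' (try body) → 'T' (except TypeError) → 'H' (outer except RuntimeError) → 'N' (after the try/except). Output: ATHN

Answer: ATHN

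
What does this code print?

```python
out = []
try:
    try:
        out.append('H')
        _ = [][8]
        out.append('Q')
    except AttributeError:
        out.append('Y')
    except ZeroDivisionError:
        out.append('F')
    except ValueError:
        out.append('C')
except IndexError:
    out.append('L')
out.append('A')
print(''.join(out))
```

Execution trace: 'H' (try body) → 'L' (outer except IndexError) → 'A' (after the try/except). Output: HLA

Answer: HLA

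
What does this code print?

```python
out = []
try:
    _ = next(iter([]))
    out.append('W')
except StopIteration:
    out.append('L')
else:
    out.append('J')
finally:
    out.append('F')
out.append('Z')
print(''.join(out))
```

Execution trace: 'L' (except StopIteration) → 'F' (finally) → 'Z' (after the try/except). Output: LFZ

Answer: LFZ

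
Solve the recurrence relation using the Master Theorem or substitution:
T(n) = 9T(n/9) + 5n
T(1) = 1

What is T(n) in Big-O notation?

By Master Theorem: a=9, b=9, f(n)=5n. Since log_9(9) = 1 and f(n) = Θ(n^1), Case 2 applies. T(n) = O(n log n).

Answer: O(n log n)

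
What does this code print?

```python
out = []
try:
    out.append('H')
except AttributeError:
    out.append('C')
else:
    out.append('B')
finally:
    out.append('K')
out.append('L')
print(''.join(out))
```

Execution trace: 'H' (try body, no exception) → 'B' (else) → 'K' (finally) → 'L' (after the try/except). Output: HBKL

Answer: HBKL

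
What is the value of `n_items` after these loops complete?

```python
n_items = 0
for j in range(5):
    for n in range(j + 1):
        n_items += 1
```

Triangle: 1 + 2 + ... + 5
`n_items` takes the values: 0 → 1 → 2 → 3 → 4 → 5 → 6 → 7 → 8 → 9 → 10 → 11 → 12 → 13 → 14 → 15

Answer: 15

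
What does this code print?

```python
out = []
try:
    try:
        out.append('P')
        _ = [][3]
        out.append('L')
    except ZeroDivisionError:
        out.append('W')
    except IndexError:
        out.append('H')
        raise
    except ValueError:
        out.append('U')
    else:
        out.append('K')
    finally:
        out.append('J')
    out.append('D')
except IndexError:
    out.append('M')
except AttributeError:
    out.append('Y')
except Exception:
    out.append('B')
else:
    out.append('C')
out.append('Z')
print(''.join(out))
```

Execution trace: 'P' (inner try body) → 'H' (inner except IndexError) → 'J' (inner finally) → 'M' (except IndexError) → 'Z' (after the try/except). Output: PHJMZ

Answer: PHJMZ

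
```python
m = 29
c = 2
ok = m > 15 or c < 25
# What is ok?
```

Trace:
`m = 29` → m = 29
`c = 2` → c = 2
`ok = m > 15 or c < 25` → ok = True
So ok = True

Answer: True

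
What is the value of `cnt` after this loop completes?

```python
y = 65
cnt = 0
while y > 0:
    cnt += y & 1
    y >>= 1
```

Count set bits in 65 (binary: 0b1000001)
`cnt` takes the values: 0 → 1 → 2

Answer: 2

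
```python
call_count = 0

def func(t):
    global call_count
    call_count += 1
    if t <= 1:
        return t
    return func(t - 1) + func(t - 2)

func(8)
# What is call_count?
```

Calls(t) = 1 + Calls(t-1) + Calls(t-2); Calls(0)=Calls(1)=1. For t=8 this gives 67.

Answer: 67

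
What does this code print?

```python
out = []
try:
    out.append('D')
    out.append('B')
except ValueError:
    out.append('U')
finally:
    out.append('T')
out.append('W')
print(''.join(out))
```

Execution trace: 'D' (try body) → 'B' (try body, no exception) → 'T' (finally) → 'W' (after the try/except). Output: DBTW

Answer: DBTW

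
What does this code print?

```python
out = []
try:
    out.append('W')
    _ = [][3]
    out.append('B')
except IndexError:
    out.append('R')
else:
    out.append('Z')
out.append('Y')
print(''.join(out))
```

Execution trace: 'W' (try body) → 'R' (except IndexError) → 'Y' (after the try/except). Output: WRY

Answer: WRY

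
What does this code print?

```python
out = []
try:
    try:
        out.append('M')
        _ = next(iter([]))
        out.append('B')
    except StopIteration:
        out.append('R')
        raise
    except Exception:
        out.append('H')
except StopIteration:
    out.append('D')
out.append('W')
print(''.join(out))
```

Execution trace: 'M' (inner try body) → 'R' (inner except StopIteration) → 'D' (outer except StopIteration) → 'W' (after the try/except). Output: MRDW

Answer: MRDW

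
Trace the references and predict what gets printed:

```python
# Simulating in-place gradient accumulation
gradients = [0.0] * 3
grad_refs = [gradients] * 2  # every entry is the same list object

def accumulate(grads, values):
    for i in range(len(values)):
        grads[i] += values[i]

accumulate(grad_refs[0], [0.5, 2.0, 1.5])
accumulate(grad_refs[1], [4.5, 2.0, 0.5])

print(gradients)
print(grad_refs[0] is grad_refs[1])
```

Key concept: gradient accumulation aliasing.
Step by step:
`gradients = [0.0] * 3` → gradients = [0.0, 0.0, 0.0]
`grad_refs = [gradients] * 2` → grad_refs = [[0.0, 0.0, 0.0], [0.0, 0.0, 0.0]]
`accumulate(grad_refs[0], [0.5, 2.0, 1.5])` → gradients = [0.5, 2.0, 1.5]; grad_refs = [[0.5, 2.0, 1.5], [0.5, 2.0, 1.5]]
`accumulate(grad_refs[1], [4.5, 2.0, 0.5])` → gradients = [5.0, 4.0, 2.0]; grad_refs = [[5.0, 4.0, 2.0], [5.0, 4.0, 2.0]]
`print(gradients)` → prints [5.0, 4.0, 2.0]
`print(grad_refs[0] is grad_refs[1])` → prints True

Answer:
[5.0, 4.0, 2.0]
True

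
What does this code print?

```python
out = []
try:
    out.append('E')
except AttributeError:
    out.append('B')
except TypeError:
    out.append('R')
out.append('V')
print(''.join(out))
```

Execution trace: 'E' (try body, no exception) → 'V' (after the try/except). Output: EV

Answer: EV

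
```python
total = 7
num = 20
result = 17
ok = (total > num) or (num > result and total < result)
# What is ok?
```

Trace:
`total = 7` → total = 7
`num = 20` → num = 20
`result = 17` → result = 17
`ok = (total > num) or (num > result and total < result)` → ok = True
So ok = True

Answer: True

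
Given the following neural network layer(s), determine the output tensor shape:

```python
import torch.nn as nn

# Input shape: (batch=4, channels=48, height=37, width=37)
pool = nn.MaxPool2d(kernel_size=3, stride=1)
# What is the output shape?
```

Input: (4, 48, 37, 37) -> Output: (4, 48, 35, 35)

Answer: (4, 48, 35, 35)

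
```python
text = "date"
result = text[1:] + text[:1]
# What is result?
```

Trace:
`text = "date"` → text = 'date'
`result = text[1:] + text[:1]` → result = 'ated'
So result = 'ated'

Answer: 'ated'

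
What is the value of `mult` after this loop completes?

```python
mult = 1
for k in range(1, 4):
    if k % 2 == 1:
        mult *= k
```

Product of odd numbers 1 to 3
`mult` takes the values: 1 → 3

Answer: 3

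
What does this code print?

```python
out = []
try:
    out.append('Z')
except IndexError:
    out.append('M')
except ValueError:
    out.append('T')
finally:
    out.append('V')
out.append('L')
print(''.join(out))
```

Execution trace: 'Z' (try body, no exception) → 'V' (finally) → 'L' (after the try/except). Output: ZVL

Answer: ZVL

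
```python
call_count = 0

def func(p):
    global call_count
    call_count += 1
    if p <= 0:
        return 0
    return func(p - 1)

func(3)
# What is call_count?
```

Linear recursion stepping by 1: 4 calls from p=3 down to ≤0.

Answer: 4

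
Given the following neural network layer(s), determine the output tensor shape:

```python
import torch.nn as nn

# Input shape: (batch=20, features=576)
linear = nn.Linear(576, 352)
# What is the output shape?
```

Input: (20, 576) -> Output: (20, 352)

Answer: (20, 352)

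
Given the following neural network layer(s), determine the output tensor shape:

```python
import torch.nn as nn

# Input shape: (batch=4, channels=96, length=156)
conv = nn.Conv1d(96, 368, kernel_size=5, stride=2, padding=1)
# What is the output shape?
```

Input: (4, 96, 156) -> Output: (4, 368, 77)

Answer: (4, 368, 77)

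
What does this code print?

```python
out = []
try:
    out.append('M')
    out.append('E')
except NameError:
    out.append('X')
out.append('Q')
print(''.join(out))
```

Execution trace: 'M' (try body) → 'E' (try body, no exception) → 'Q' (after the try/except). Output: MEQ

Answer: MEQ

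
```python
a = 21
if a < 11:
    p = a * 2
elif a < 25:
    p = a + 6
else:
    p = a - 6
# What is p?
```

Trace:
`a = 21` → a = 21
`if a < 11: ...` → a < 11 is False, a < 25 is True → p = 27
So p = 27

Answer: 27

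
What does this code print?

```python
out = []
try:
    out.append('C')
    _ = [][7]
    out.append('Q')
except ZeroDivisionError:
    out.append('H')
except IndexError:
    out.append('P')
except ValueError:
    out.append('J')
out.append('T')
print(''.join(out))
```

Execution trace: 'C' (try body) → 'P' (except IndexError) → 'T' (after the try/except). Output: CPT

Answer: CPT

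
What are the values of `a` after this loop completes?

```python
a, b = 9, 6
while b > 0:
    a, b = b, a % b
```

GCD of 9 and 6
`a` takes the values: 9 → 6 → 3

Answer: 3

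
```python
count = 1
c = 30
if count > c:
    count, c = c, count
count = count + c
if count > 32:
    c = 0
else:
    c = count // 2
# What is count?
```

Trace:
`count = 1` → count = 1
`c = 30` → c = 30
`if count > c: ...` → count > c is False → no variable changes
`count = count + c` → count = 31
`if count > 32: ...` → count > 32 is False, take else branch → c = 15
So count = 31

Answer: 31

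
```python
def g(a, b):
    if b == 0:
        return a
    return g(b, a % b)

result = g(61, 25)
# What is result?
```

g(61, 25) -> g(25, 11) -> g(11, 3) -> g(3, 2) -> g(2, 1) -> g(1, 0) -> 1

Answer: 1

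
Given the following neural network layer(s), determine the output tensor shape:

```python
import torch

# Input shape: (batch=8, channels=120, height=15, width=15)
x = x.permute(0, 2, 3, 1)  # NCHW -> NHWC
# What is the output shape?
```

Input: (8, 120, 15, 15) -> Output: (8, 15, 15, 120)

Answer: (8, 15, 15, 120)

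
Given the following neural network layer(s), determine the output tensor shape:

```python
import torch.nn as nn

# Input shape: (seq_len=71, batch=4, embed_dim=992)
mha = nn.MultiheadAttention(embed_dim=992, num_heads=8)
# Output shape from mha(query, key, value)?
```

Input: (71, 4, 992) -> Output: (71, 4, 992)

Answer: (71, 4, 992)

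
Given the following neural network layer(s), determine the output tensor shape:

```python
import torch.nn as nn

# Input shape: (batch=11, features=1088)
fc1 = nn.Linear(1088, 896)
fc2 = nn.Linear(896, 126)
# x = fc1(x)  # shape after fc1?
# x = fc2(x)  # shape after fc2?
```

Input: (11, 1088) -> after fc1: (11, 896) -> Output: (11, 126)

Answer: (11, 126)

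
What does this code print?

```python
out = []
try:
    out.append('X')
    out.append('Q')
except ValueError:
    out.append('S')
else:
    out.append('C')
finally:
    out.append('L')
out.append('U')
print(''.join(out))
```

Execution trace: 'X' (try body) → 'Q' (try body, no exception) → 'C' (else) → 'L' (finally) → 'U' (after the try/except). Output: XQCLU

Answer: XQCLU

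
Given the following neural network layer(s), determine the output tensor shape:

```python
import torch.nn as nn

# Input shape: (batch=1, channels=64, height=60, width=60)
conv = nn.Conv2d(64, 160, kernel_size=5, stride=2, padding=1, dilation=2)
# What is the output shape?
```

Input: (1, 64, 60, 60) -> Output: (1, 160, 27, 27)

Answer: (1, 160, 27, 27)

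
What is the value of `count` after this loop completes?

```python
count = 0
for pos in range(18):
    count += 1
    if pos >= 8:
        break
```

Loop breaks when pos reaches 8, count is 9
`count` takes the values: 0 → 1 → 2 → 3 → 4 → 5 → 6 → 7 → 8 → 9

Answer: 9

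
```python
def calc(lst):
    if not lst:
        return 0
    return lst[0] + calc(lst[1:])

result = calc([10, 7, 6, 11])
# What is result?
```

10 + 7 + 6 + 11 + 0 = 34

Answer: 34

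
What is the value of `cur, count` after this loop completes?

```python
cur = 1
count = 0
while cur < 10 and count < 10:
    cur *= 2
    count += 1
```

Double until >= 10 or 10 iterations
`cur, count` takes the values: (1, 0) → (2, 0) → (2, 1) → (4, 1) → (4, 2) → (8, 2) → (8, 3) → (16, 3) → (16, 4)

Answer: 16, 4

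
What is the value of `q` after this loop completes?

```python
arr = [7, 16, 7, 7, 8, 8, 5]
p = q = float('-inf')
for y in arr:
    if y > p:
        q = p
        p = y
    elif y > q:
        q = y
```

Second largest (with repeats) in [7, 16, 7, 7, 8, 8, 5]
`q` takes the values: -inf → 7 → 8

Answer: 8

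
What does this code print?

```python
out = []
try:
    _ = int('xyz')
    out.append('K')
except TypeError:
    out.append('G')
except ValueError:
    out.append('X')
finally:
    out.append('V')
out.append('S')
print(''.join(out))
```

Execution trace: 'X' (except ValueError) → 'V' (finally) → 'S' (after the try/except). Output: XVS

Answer: XVS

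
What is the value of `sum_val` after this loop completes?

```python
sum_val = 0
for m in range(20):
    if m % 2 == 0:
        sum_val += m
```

Sum of even numbers 0 to 19
`sum_val` takes the values: 0 → 2 → 6 → 12 → 20 → 30 → 42 → 56 → 72 → 90

Answer: 90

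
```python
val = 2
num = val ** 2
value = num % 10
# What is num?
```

Trace:
`val = 2` → val = 2
`num = val ** 2` → num = 4
`value = num % 10` → value = 4
So num = 4

Answer: 4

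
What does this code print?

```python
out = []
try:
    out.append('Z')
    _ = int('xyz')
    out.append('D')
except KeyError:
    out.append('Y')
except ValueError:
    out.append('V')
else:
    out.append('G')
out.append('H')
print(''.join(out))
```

Execution trace: 'Z' (try body) → 'V' (except ValueError) → 'H' (after the try/except). Output: ZVH

Answer: ZVH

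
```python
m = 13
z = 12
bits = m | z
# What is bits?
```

Trace:
`m = 13` → m = 13
`z = 12` → z = 12
`bits = m | z` → bits = 13
So bits = 13

Answer: 13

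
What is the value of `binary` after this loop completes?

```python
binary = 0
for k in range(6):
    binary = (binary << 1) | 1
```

Build 6 consecutive 1-bits: 0b111111
`binary` takes the values: 0 → 1 → 3 → 7 → 15 → 31 → 63

Answer: 63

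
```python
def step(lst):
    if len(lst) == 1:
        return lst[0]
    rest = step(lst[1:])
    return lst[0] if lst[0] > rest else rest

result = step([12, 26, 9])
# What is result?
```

Recursive max over [12, 26, 9] = 26

Answer: 26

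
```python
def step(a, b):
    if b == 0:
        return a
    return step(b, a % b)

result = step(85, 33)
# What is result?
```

step(85, 33) -> step(33, 19) -> step(19, 14) -> step(14, 5) -> step(5, 4) -> step(4, 1) -> step(1, 0) -> 1

Answer: 1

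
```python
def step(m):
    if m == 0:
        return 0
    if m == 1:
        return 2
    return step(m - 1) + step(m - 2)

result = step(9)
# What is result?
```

Build up from base cases: step(0)=0, step(1)=2, step(2)=2, step(3)=4, step(4)=6, step(5)=10, step(6)=16, ..., step(9)=68

Answer: 68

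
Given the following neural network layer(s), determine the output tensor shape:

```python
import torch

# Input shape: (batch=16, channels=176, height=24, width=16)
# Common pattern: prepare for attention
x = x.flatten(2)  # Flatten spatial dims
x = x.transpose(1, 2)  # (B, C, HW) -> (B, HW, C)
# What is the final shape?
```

Input: (16, 176, 24, 16) -> after flatten(2): (16, 176, 384) -> Output: (16, 384, 176)

Answer: (16, 384, 176)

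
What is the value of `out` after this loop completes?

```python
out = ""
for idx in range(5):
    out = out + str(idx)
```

Concatenate digits 0 to 4
`out` takes the values: "" → "0" → "01" → "012" → "0123" → "01234"

Answer: "01234"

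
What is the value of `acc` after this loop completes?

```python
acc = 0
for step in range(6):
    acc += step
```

Sum of 0 to 5 = 15
`acc` takes the values: 0 → 1 → 3 → 6 → 10 → 15

Answer: 15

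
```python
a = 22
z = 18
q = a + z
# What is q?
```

Trace:
`a = 22` → a = 22
`z = 18` → z = 18
`q = a + z` → q = 40
So q = 40

Answer: 40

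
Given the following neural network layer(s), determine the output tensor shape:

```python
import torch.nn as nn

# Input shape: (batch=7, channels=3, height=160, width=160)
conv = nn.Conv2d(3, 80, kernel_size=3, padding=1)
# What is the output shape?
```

Input: (7, 3, 160, 160) -> Output: (7, 80, 160, 160)

Answer: (7, 80, 160, 160)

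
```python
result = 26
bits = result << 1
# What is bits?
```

Trace:
`result = 26` → result = 26
`bits = result << 1` → bits = 52
So bits = 52

Answer: 52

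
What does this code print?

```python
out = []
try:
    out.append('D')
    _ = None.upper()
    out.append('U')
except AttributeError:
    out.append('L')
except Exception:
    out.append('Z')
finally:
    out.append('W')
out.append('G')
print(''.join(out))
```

Execution trace: 'D' (try body) → 'L' (except AttributeError) → 'W' (finally) → 'G' (after the try/except). Output: DLWG

Answer: DLWG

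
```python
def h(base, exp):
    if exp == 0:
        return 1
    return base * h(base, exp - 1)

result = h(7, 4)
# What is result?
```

h(7, 4) = 7 * 7 * 7 * 7 = 2401

Answer: 2401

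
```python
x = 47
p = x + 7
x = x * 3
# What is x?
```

Trace:
`x = 47` → x = 47
`p = x + 7` → p = 54
`x = x * 3` → x = 141
So x = 141

Answer: 141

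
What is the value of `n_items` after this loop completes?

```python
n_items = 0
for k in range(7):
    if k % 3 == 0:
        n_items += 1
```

Count numbers divisible by 3 in range(7)
`n_items` takes the values: 0 → 1 → 2 → 3

Answer: 3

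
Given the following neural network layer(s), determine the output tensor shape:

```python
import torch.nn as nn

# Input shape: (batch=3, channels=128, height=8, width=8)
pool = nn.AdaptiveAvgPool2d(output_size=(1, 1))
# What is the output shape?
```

Input: (3, 128, 8, 8) -> Output: (3, 128, 1, 1)

Answer: (3, 128, 1, 1)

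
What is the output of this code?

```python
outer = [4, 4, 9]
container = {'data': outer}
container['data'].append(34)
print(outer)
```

Key concept: dict holds reference to list.
Step by step:
`outer = [4, 4, 9]` → outer = [4, 4, 9]
`container = {'data': outer}` → container = {'data': [4, 4, 9]}
`container['data'].append(34)` → outer = [4, 4, 9, 34]; container = {'data': [4, 4, 9, 34]}
`print(outer)` → prints [4, 4, 9, 34]

Answer: [4, 4, 9, 34]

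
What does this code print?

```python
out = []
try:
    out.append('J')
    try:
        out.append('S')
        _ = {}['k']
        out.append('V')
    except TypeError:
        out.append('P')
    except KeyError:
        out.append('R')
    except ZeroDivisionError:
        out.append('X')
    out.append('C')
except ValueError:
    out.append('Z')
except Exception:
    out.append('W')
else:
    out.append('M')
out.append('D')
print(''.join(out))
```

Execution trace: 'J' (try body) → 'S' (inner try body) → 'R' (inner except KeyError) → 'C' (try body, no exception) → 'M' (else) → 'D' (after the try/except). Output: JSRCMD

Answer: JSRCMD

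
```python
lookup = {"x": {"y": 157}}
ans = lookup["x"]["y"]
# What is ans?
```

Trace:
`lookup = {"x": {"y": 157}}` → lookup = {'x': {'y': 157}}
`ans = lookup["x"]["y"]` → ans = 157
So ans = 157

Answer: 157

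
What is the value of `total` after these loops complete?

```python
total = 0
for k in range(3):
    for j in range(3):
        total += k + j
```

Sum of all k+j for k,j in 3x3
`total` takes the values: 0 → 1 → 3 → 4 → 6 → 9 → 11 → 14 → 18

Answer: 18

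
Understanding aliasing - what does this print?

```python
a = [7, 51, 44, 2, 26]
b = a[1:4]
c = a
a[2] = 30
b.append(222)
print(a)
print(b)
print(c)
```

Key concept: slice vs alias.
Step by step:
`a = [7, 51, 44, 2, 26]` → a = [7, 51, 44, 2, 26]
`b = a[1:4]` → b = [51, 44, 2]
`c = a` → c = [7, 51, 44, 2, 26] (same object as a)
`a[2] = 30` → a = [7, 51, 30, 2, 26] (same object as c); c = [7, 51, 30, 2, 26] (same object as a)
`b.append(222)` → b = [51, 44, 2, 222]
`print(a)` → prints [7, 51, 30, 2, 26]
`print(b)` → prints [51, 44, 2, 222]
`print(c)` → prints [7, 51, 30, 2, 26]

Answer:
[7, 51, 30, 2, 26]
[51, 44, 2, 222]
[7, 51, 30, 2, 26]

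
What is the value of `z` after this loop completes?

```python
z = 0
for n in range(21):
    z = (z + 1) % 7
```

Increment mod 7, 21 times = 0
`z` takes the values: 0 → 1 → 2 → 3 → 4 → 5 → 6 → 0 → 1 → 2 → 3 → 4 → 5 → 6 → 0 → 1 → 2 → 3 → 4 → 5 → 6 → 0

Answer: 0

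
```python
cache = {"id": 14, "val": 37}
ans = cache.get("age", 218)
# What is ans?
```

Trace:
`cache = {"id": 14, "val": 37}` → cache = {'id': 14, 'val': 37}
`ans = cache.get("age", 218)` → ans = 218
So ans = 218

Answer: 218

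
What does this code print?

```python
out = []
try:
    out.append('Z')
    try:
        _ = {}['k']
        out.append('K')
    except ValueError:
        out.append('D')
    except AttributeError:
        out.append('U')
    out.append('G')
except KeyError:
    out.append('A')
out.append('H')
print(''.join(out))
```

Execution trace: 'Z' (try body) → 'A' (except KeyError) → 'H' (after the try/except). Output: ZAH

Answer: ZAH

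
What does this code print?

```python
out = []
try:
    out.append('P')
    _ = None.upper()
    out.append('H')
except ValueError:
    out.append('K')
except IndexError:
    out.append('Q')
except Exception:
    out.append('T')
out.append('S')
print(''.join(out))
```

Execution trace: 'P' (try body) → 'T' (except Exception) → 'S' (after the try/except). Output: PTS

Answer: PTS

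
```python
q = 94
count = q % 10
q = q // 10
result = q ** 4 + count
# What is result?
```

Trace:
`q = 94` → q = 94
`count = q % 10` → count = 4
`q = q // 10` → q = 9
`result = q ** 4 + count` → result = 6565
So result = 6565

Answer: 6565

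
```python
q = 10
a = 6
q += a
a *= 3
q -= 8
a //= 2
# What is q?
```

Trace:
`q = 10` → q = 10
`a = 6` → a = 6
`q += a` → q = 16
`a *= 3` → a = 18
`q -= 8` → q = 8
`a //= 2` → a = 9
So q = 8

Answer: 8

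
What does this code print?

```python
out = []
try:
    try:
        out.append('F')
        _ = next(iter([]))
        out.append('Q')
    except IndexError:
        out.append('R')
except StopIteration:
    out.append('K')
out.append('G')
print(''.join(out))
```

Execution trace: 'F' (try body) → 'K' (outer except StopIteration) → 'G' (after the try/except). Output: FKG

Answer: FKG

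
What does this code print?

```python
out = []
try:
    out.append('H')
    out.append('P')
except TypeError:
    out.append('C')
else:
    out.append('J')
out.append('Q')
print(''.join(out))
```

Execution trace: 'H' (try body) → 'P' (try body, no exception) → 'J' (else) → 'Q' (after the try/except). Output: HPJQ

Answer: HPJQ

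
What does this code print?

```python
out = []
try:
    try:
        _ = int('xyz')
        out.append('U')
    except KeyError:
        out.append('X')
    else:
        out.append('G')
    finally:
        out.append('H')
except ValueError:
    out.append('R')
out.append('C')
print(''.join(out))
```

Execution trace: 'H' (finally) → 'R' (outer except ValueError) → 'C' (after the try/except). Output: HRC

Answer: HRC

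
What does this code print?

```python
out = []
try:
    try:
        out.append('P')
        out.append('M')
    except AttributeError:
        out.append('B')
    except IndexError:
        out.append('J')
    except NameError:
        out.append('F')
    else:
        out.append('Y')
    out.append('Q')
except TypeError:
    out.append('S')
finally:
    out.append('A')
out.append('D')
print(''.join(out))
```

Execution trace: 'P' (inner try body) → 'M' (inner try body, no exception) → 'Y' (inner else) → 'Q' (try body, no exception) → 'A' (finally) → 'D' (after the try/except). Output: PMYQAD

Answer: PMYQAD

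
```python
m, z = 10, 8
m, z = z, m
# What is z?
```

Trace:
`m, z = 10, 8` → m = 10; z = 8
`m, z = z, m` → m = 8; z = 10
So z = 10

Answer: 10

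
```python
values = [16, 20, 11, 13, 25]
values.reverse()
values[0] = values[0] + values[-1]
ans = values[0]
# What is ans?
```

Trace:
`values = [16, 20, 11, 13, 25]` → values = [16, 20, 11, 13, 25]
`values.reverse()` → values = [25, 13, 11, 20, 16]
`values[0] = values[0] + values[-1]` → values = [41, 13, 11, 20, 16]
`ans = values[0]` → ans = 41
So ans = 41

Answer: 41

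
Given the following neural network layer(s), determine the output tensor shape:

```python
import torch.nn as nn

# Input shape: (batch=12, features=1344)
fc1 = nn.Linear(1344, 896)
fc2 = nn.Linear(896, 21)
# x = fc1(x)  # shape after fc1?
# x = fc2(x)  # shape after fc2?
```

Input: (12, 1344) -> after fc1: (12, 896) -> Output: (12, 21)

Answer: (12, 21)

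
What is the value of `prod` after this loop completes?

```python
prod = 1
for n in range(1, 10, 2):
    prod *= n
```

Product of 1, 3, 5, ... up to 9
`prod` takes the values: 1 → 3 → 15 → 105 → 945

Answer: 945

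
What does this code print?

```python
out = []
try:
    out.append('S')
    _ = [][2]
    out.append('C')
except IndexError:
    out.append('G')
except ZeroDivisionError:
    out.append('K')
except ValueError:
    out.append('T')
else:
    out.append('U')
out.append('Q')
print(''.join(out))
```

Execution trace: 'S' (try body) → 'G' (except IndexError) → 'Q' (after the try/except). Output: SGQ

Answer: SGQ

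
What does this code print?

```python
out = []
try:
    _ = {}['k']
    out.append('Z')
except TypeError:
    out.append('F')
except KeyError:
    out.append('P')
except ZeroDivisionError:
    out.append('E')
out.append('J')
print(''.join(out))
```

Execution trace: 'P' (except KeyError) → 'J' (after the try/except). Output: PJ

Answer: PJ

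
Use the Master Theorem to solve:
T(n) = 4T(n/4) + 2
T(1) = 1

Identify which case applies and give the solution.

a=4, b=4, f(n)=2. log_4(4) = 1. Since c=0 < 1, Case 1 applies: T(n) = Θ(n^log_b(a)) = O(n).

Answer: O(n) - Case 1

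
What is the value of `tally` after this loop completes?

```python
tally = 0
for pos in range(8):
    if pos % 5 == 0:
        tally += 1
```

Count numbers divisible by 5 in range(8)
`tally` takes the values: 0 → 1 → 2

Answer: 2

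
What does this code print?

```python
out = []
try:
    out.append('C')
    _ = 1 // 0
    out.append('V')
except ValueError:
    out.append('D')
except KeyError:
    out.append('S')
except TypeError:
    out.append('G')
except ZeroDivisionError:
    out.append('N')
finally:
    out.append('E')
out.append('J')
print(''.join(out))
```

Execution trace: 'C' (try body) → 'N' (except ZeroDivisionError) → 'E' (finally) → 'J' (after the try/except). Output: CNEJ

Answer: CNEJ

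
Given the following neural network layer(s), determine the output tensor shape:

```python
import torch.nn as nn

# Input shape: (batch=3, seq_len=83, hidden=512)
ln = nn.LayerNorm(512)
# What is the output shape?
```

Input: (3, 83, 512) -> Output: (3, 83, 512)

Answer: (3, 83, 512)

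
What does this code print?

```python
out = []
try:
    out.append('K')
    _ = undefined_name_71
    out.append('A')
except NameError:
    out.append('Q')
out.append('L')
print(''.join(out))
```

Execution trace: 'K' (try body) → 'Q' (except NameError) → 'L' (after the try/except). Output: KQL

Answer: KQL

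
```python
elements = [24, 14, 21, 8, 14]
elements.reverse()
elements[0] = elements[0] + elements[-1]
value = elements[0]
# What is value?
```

Trace:
`elements = [24, 14, 21, 8, 14]` → elements = [24, 14, 21, 8, 14]
`elements.reverse()` → elements = [14, 8, 21, 14, 24]
`elements[0] = elements[0] + elements[-1]` → elements = [38, 8, 21, 14, 24]
`value = elements[0]` → value = 38
So value = 38

Answer: 38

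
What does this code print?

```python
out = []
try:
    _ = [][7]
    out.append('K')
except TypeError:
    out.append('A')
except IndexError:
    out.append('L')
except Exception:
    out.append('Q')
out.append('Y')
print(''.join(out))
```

Execution trace: 'L' (except IndexError) → 'Y' (after the try/except). Output: LY

Answer: LY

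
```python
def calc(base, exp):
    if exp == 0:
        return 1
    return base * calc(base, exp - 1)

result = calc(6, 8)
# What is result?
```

calc(6, 8) = 6 * 6 * 6 * 6 * 6 * 6 * 6 * 6 = 1679616

Answer: 1679616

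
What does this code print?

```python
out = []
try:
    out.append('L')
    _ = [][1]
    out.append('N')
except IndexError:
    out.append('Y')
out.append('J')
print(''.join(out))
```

Execution trace: 'L' (try body) → 'Y' (except IndexError) → 'J' (after the try/except). Output: LYJ

Answer: LYJ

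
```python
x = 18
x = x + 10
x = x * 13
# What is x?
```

Trace:
`x = 18` → x = 18
`x = x + 10` → x = 28
`x = x * 13` → x = 364
So x = 364

Answer: 364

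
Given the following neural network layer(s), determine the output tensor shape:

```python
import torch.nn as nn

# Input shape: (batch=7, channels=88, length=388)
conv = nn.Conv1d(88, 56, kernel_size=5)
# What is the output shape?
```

Input: (7, 88, 388) -> Output: (7, 56, 384)

Answer: (7, 56, 384)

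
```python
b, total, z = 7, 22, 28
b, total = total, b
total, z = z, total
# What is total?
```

Trace:
`b, total, z = 7, 22, 28` → b = 7; total = 22; z = 28
`b, total = total, b` → b = 22; total = 7
`total, z = z, total` → total = 28; z = 7
So total = 28

Answer: 28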